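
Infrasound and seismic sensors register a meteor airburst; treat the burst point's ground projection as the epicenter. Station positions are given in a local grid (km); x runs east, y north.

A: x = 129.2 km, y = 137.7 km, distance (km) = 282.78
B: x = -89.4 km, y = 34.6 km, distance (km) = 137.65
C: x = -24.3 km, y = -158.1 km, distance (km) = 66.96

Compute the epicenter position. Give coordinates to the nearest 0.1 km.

x ≈ -35.6 km, y ≈ -92.1 km

Circle about each station: (x − 129.2)² + (y − 137.7)² = 282.78²; (x + 89.4)² + (y − 34.6)² = 137.65²; (x + 24.3)² + (y + 158.1)² = 66.96².
Subtracting the A equation from the B and C equations removes the quadratic terms:
-437.2 x − 206.2 y = 34552.60
-307.0 x − 591.6 y = 65413.06
Solving the 2×2 system: x ≈ -35.6, y ≈ -92.1 km.
Check against A (with the unrounded x, y): √((x − 129.2)²+(y − 137.7)²) = 282.78 ≈ 282.78 km. ✓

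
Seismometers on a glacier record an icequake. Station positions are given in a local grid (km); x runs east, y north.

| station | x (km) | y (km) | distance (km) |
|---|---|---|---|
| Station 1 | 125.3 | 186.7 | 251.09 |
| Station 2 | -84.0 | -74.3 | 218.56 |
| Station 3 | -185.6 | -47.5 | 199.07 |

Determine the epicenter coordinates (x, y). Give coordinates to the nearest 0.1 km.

x ≈ -121.6 km, y ≈ 141.0 km

Circle about each station: (x − 125.3)² + (y − 186.7)² = 251.09²; (x + 84.0)² + (y + 74.3)² = 218.56²; (x + 185.6)² + (y + 47.5)² = 199.07².
Subtracting the Station 1 equation from the Station 2 and Station 3 equations removes the quadratic terms:
-418.6 x − 522.0 y = -22702.78
-621.8 x − 468.4 y = 9563.95
Solving the 2×2 system: x ≈ -121.6, y ≈ 141.0 km.
Check against Station 1 (with the unrounded x, y): √((x − 125.3)²+(y − 186.7)²) = 251.09 ≈ 251.09 km. ✓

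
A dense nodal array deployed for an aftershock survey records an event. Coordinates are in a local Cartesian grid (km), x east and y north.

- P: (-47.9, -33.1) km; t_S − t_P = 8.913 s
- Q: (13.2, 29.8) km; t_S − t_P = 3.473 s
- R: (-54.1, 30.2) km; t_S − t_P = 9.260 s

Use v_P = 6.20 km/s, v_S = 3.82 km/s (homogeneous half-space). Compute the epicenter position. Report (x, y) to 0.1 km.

33.6 km east, 1.9 km north

Distance from S−P lag: d = Δt · v_P v_S / (v_P − v_S) = Δt · (6.20·3.82)/(6.20−3.82) ≈ 9.9513·Δt.
So d_P = 88.70, d_Q = 34.56, d_R = 92.15 km.
Circle about each station: (x + 47.9)² + (y + 33.1)² = 88.70²; (x − 13.2)² + (y − 29.8)² = 34.56²; (x + 54.1)² + (y − 30.2)² = 92.15².
Subtracting the P equation from the Q and R equations removes the quadratic terms:
122.2 x + 125.8 y = 4345.56
-12.4 x + 126.6 y = -175.10
Solving the 2×2 system: x ≈ 33.6, y ≈ 1.9 km.
Check against P (with the unrounded x, y): √((x + 47.9)²+(y + 33.1)²) = 88.70 ≈ 88.70 km. ✓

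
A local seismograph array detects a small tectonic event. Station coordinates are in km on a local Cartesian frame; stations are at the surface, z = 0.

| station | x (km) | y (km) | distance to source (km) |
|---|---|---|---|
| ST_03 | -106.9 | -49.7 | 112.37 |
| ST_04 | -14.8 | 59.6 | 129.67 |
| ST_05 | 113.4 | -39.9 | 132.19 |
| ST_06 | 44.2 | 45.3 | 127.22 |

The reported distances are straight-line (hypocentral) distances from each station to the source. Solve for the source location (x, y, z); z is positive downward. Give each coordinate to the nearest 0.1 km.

(-7.1, -59.5, 50.7)

Each station gives a sphere (x−x_i)² + (y−y_i)² + z² = d_i² (stations at z=0).
Subtracting the ST_03 sphere from ST_04 and ST_05: z² cancels, leaving linear equations in x and y:
184.2 x + 218.6 y = -14313.79
440.6 x + 19.6 y = -4293.31
Solving: x ≈ -7.097, y ≈ -59.499 km (keep extra digits for the depth step; rounded: -7.1, -59.5).
Then from the ST_03 sphere: z² = 112.37² − (x + 106.9)² − (y + 49.7)² with x = -7.097, y = -59.499, so z ≈ 50.699 ≈ 50.7 km.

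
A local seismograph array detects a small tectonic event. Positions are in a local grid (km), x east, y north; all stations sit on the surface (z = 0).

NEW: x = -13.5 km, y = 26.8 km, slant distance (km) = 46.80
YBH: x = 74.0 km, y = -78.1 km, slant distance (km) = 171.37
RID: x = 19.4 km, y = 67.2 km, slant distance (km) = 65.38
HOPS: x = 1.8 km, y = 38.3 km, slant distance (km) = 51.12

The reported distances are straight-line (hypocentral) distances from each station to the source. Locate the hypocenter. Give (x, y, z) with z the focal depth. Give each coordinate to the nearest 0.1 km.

x ≈ -33.4 km, y ≈ 50.8 km, depth ≈ 34.9 km

Each station gives a sphere (x−x_i)² + (y−y_i)² + z² = d_i² (stations at z=0).
Subtracting the NEW sphere from YBH and RID: z² cancels, leaving linear equations in x and y:
175.0 x − 209.8 y = -16502.32
65.8 x + 80.8 y = 1907.41
Solving: x ≈ -33.395, y ≈ 50.802 km (keep extra digits for the depth step; rounded: -33.4, 50.8).
Then from the NEW sphere: z² = 46.80² − (x + 13.5)² − (y − 26.8)² with x = -33.395, y = 50.802, so z ≈ 34.905 ≈ 34.9 km.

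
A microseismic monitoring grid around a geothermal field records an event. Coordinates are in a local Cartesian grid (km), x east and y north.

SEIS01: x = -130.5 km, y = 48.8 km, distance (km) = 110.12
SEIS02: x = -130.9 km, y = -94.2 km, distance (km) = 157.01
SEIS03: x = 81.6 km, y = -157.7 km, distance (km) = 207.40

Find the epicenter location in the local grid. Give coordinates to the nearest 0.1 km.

-24.0 km east, 20.8 km north

Circle about each station: (x + 130.5)² + (y − 48.8)² = 110.12²; (x + 130.9)² + (y + 94.2)² = 157.01²; (x − 81.6)² + (y + 157.7)² = 207.40².
Subtracting pairs of circle equations eliminates x²+y² and gives linear equations (the radical axes):
-0.8 x − 286.0 y = -5928.97
424.2 x − 413.0 y = -18772.19
Solving the 2×2 system: x ≈ -24.0, y ≈ 20.8 km.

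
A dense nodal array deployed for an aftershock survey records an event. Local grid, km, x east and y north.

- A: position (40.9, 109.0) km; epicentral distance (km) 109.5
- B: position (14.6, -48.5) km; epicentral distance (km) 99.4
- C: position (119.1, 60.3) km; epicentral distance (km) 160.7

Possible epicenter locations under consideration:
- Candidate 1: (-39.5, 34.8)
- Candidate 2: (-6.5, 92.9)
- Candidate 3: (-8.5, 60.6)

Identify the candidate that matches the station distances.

Candidate 1

For each candidate, compare |candidate − station| to the reported distance:
Candidate 1: residuals A 0.1, B 0.1, C 0.1 → max 0.1 km
Candidate 2: residuals A 59.4, B 43.6, C 30.9 → max 59.4 km
Candidate 3: residuals A 40.3, B 12.1, C 33.1 → max 40.3 km
Only Candidate 1 has all residuals ≈ 0.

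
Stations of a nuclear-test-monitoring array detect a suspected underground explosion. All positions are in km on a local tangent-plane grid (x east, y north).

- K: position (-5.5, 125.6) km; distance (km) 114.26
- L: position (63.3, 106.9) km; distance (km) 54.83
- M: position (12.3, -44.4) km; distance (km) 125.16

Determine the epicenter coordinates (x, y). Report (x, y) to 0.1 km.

x ≈ 85.8 km, y ≈ 56.9 km

Circle about each station: (x + 5.5)² + (y − 125.6)² = 114.26²; (x − 63.3)² + (y − 106.9)² = 54.83²; (x − 12.3)² + (y + 44.4)² = 125.16².
Subtracting the K equation from the L and M equations removes the quadratic terms:
137.6 x − 37.4 y = 9677.91
35.6 x − 340.0 y = -16292.64
Solving the 2×2 system: x ≈ 85.8, y ≈ 56.9 km.
Check against K (with the unrounded x, y): √((x + 5.5)²+(y − 125.6)²) = 114.26 ≈ 114.26 km. ✓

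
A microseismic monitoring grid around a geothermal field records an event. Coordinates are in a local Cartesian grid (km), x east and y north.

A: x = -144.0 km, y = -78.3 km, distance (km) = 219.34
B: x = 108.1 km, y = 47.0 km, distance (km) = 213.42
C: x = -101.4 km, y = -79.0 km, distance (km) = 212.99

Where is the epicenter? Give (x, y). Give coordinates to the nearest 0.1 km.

Circle about each station: (x + 144.0)² + (y + 78.3)² = 219.34²; (x − 108.1)² + (y − 47.0)² = 213.42²; (x + 101.4)² + (y + 79.0)² = 212.99².
Subtracting pairs of circle equations eliminates x²+y² and gives linear equations (the radical axes):
504.2 x + 250.6 y = -10410.34
85.2 x − 1.4 y = -7598.63
Solving the 2×2 system: x ≈ -87.0, y ≈ 133.5 km.

x ≈ -87.0 km, y ≈ 133.5 km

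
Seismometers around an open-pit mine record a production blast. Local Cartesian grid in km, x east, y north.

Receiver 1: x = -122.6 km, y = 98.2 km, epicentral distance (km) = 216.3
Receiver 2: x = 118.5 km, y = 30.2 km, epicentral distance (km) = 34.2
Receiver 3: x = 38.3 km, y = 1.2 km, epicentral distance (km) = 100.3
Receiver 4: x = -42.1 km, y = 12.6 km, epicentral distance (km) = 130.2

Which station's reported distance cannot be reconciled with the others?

Receiver 3

Solve using three stations at a time. Using Receiver 1, Receiver 2, Receiver 4 (subtract circle equations pairwise → linear system) gives (x, y) ≈ (85.4, 38.9).
Distances from that point to each station vs reported:
  Receiver 1: calculated 216.3 vs reported 216.3 → residual 0.0 km
  Receiver 2: calculated 34.2 vs reported 34.2 → residual 0.0 km
  Receiver 3: calculated 60.3 vs reported 100.3 → residual 40.0 km
  Receiver 4: calculated 130.2 vs reported 130.2 → residual 0.0 km
Receiver 1, Receiver 2, Receiver 4 are mutually consistent (residuals ≈ 0); Receiver 3 is off by 40.0 km.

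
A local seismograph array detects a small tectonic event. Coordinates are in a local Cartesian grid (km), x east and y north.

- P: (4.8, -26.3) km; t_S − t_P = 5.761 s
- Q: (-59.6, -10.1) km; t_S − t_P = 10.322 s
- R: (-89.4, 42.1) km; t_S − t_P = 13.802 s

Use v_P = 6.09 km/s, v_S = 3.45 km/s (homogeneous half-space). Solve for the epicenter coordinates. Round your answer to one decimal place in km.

Distance from S−P lag: d = Δt · v_P v_S / (v_P − v_S) = Δt · (6.09·3.45)/(6.09−3.45) ≈ 7.9585·Δt.
So d_P = 45.85, d_Q = 82.15, d_R = 109.84 km.
Circle about each station: (x − 4.8)² + (y + 26.3)² = 45.85²; (x + 59.6)² + (y + 10.1)² = 82.15²; (x + 89.4)² + (y − 42.1)² = 109.84².
Subtracting pairs of circle equations eliminates x²+y² and gives linear equations (the radical axes):
-128.8 x + 32.4 y = -1706.96
-188.4 x + 136.8 y = -912.56
Solving the 2×2 system: x ≈ 17.7, y ≈ 17.7 km.
Check against P (with the unrounded x, y): √((x − 4.8)²+(y + 26.3)²) = 45.87 ≈ 45.85 km. ✓

x ≈ 17.7 km, y ≈ 17.7 km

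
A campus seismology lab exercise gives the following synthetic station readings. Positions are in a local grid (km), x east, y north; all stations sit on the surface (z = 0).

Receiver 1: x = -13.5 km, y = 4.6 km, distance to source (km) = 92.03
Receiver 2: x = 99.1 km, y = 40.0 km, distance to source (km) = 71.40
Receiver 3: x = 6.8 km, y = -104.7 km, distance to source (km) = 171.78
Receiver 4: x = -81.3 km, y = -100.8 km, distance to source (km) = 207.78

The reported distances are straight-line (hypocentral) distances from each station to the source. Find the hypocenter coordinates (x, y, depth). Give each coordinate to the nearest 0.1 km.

x ≈ 47.3 km, y ≈ 55.6 km, depth ≈ 46.6 km

Each station gives a sphere (x−x_i)² + (y−y_i)² + z² = d_i² (stations at z=0).
Subtracting the Receiver 1 sphere from Receiver 2 and Receiver 3: z² cancels, leaving linear equations in x and y:
225.2 x + 70.8 y = 14588.96
40.6 x − 218.6 y = -10233.93
Solving: x ≈ 47.302, y ≈ 55.601 km (keep extra digits for the depth step; rounded: 47.3, 55.6).
Then from the Receiver 1 sphere: z² = 92.03² − (x + 13.5)² − (y − 4.6)² with x = 47.302, y = 55.601, so z ≈ 46.600 ≈ 46.6 km.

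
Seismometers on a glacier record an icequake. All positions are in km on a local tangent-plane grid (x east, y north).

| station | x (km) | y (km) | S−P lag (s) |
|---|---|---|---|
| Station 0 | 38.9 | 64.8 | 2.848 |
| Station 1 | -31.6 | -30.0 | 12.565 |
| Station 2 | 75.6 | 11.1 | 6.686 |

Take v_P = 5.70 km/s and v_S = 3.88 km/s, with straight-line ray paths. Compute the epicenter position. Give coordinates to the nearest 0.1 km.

(61.4, 91.1)

Distance from S−P lag: d = Δt · v_P v_S / (v_P − v_S) = Δt · (5.70·3.88)/(5.70−3.88) ≈ 12.1516·Δt.
So d_Station 0 = 34.61, d_Station 1 = 152.69, d_Station 2 = 81.25 km.
Circle about each station: (x − 38.9)² + (y − 64.8)² = 34.61²; (x + 31.6)² + (y + 30.0)² = 152.69²; (x − 75.6)² + (y − 11.1)² = 81.25².
Subtracting pairs of circle equations eliminates x²+y² and gives linear equations (the radical axes):
-141.0 x − 189.6 y = -25930.07
73.4 x − 107.4 y = -5277.39
Solving the 2×2 system: x ≈ 61.4, y ≈ 91.1 km.
Check against Station 0 (with the unrounded x, y): √((x − 38.9)²+(y − 64.8)²) = 34.61 ≈ 34.61 km. ✓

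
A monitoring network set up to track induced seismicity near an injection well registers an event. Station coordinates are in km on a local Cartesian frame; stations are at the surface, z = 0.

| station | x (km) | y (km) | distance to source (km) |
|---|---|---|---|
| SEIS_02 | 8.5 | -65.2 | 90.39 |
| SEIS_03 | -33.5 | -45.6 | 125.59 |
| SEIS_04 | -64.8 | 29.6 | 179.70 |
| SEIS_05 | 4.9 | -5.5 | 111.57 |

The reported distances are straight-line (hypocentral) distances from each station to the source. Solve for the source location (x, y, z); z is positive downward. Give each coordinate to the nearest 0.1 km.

(72.5, -67.2, 63.8)

Each station gives a sphere (x−x_i)² + (y−y_i)² + z² = d_i² (stations at z=0).
Subtracting the SEIS_02 sphere from SEIS_03 and SEIS_04: z² cancels, leaving linear equations in x and y:
-84.0 x + 39.2 y = -8724.18
-146.6 x + 189.6 y = -23369.83
Solving: x ≈ 72.498, y ≈ -67.203 km (keep extra digits for the depth step; rounded: 72.5, -67.2).
Then from the SEIS_02 sphere: z² = 90.39² − (x − 8.5)² − (y + 65.2)² with x = 72.498, y = -67.203, so z ≈ 63.801 ≈ 63.8 km.
Check against SEIS_05 (with the unrounded solution): distance 111.57 ≈ 111.57 km. ✓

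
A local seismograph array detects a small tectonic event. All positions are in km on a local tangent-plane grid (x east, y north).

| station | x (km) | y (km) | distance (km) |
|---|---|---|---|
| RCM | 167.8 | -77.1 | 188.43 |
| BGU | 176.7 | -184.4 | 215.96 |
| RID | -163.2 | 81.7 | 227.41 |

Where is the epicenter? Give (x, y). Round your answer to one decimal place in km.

Circle about each station: (x − 167.8)² + (y + 77.1)² = 188.43²; (x − 176.7)² + (y + 184.4)² = 215.96²; (x + 163.2)² + (y − 81.7)² = 227.41².
Subtracting pairs of circle equations eliminates x²+y² and gives linear equations (the radical axes):
17.8 x − 214.6 y = 19992.14
-662.0 x + 317.6 y = -17001.56
Solving the 2×2 system: x ≈ -19.8, y ≈ -94.8 km.
Check against RCM (with the unrounded x, y): √((x − 167.8)²+(y + 77.1)²) = 188.43 ≈ 188.43 km. ✓

-19.8 km east, -94.8 km north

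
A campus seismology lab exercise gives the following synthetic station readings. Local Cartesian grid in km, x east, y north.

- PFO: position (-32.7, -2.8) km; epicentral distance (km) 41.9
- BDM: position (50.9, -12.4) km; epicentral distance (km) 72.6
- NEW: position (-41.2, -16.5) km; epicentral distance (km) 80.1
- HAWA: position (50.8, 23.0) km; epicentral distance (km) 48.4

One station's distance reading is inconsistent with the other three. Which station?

PFO

Solve using three stations at a time. Using BDM, NEW, HAWA (subtract circle equations pairwise → linear system) gives (x, y) ≈ (8.4, 46.5).
Distances from that point to each station vs reported:
  PFO: calculated 64.2 vs reported 41.9 → residual 22.3 km
  BDM: calculated 72.7 vs reported 72.6 → residual 0.1 km
  NEW: calculated 80.2 vs reported 80.1 → residual 0.1 km
  HAWA: calculated 48.5 vs reported 48.4 → residual 0.1 km
BDM, NEW, HAWA are mutually consistent (residuals ≈ 0); PFO is off by 22.3 km.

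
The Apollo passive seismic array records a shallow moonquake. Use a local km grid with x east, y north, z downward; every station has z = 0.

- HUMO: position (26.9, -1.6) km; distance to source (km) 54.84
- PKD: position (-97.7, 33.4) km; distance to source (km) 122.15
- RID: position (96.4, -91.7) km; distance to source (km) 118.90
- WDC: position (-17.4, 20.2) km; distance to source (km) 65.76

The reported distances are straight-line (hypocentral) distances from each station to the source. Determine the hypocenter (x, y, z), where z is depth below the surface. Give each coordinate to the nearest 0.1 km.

(-1.5, -33.6, 34.3)

Each station gives a sphere (x−x_i)² + (y−y_i)² + z² = d_i² (stations at z=0).
Subtracting the HUMO sphere from PKD and RID: z² cancels, leaving linear equations in x and y:
-249.2 x + 70.0 y = -1978.52
139.0 x − 180.2 y = 5845.90
Solving: x ≈ -1.498, y ≈ -33.596 km (keep extra digits for the depth step; rounded: -1.5, -33.6).
Then from the HUMO sphere: z² = 54.84² − (x − 26.9)² − (y + 1.6)² with x = -1.498, y = -33.596, so z ≈ 34.311 ≈ 34.3 km.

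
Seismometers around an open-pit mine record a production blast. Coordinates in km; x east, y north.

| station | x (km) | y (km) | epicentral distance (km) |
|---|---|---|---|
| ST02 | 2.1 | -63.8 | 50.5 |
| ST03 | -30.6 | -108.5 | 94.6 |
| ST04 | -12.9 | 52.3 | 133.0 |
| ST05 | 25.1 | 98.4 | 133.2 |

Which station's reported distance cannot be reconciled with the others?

ST05

Solve using three stations at a time. Using ST02, ST03, ST04 (subtract circle equations pairwise → linear system) gives (x, y) ≈ (52.6, -63.5).
Distances from that point to each station vs reported:
  ST02: calculated 50.5 vs reported 50.5 → residual 0.0 km
  ST03: calculated 94.6 vs reported 94.6 → residual 0.0 km
  ST04: calculated 133.0 vs reported 133.0 → residual 0.0 km
  ST05: calculated 164.2 vs reported 133.2 → residual 31.0 km
ST02, ST03, ST04 are mutually consistent (residuals ≈ 0); ST05 is off by 31.0 km.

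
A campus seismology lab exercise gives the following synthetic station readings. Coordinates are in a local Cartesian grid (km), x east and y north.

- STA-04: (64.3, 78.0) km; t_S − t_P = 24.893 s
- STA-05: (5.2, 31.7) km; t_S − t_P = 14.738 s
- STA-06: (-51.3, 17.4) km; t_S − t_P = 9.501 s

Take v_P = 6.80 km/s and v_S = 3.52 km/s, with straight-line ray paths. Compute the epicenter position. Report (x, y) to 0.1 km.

x ≈ -63.8 km, y ≈ -50.8 km

Distance from S−P lag: d = Δt · v_P v_S / (v_P − v_S) = Δt · (6.80·3.52)/(6.80−3.52) ≈ 7.2976·Δt.
So d_STA-04 = 181.66, d_STA-05 = 107.55, d_STA-06 = 69.33 km.
Circle about each station: (x − 64.3)² + (y − 78.0)² = 181.66²; (x − 5.2)² + (y − 31.7)² = 107.55²; (x + 51.3)² + (y − 17.4)² = 69.33².
Subtracting pairs of circle equations eliminates x²+y² and gives linear equations (the radical axes):
-118.2 x − 92.6 y = 12246.79
-231.2 x − 121.2 y = 20909.67
Solving the 2×2 system: x ≈ -63.8, y ≈ -50.8 km.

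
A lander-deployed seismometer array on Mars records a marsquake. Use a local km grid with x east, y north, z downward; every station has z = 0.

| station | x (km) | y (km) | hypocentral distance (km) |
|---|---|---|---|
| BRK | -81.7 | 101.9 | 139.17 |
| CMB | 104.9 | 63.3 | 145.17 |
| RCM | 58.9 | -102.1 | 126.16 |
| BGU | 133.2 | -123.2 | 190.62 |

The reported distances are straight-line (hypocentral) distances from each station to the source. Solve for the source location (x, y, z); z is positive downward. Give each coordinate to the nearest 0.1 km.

Each station gives a sphere (x−x_i)² + (y−y_i)² + z² = d_i² (stations at z=0).
Subtracting the BRK sphere from CMB and RCM: z² cancels, leaving linear equations in x and y:
373.2 x − 77.2 y = -3753.64
281.2 x − 408.0 y = 287.06
Solving: x ≈ -11.900, y ≈ -8.905 km (keep extra digits for the depth step; rounded: -11.9, -8.9).
Then from the BRK sphere: z² = 139.17² − (x + 81.7)² − (y − 101.9)² with x = -11.900, y = -8.905, so z ≈ 47.101 ≈ 47.1 km.

x ≈ -11.9 km, y ≈ -8.9 km, depth ≈ 47.1 km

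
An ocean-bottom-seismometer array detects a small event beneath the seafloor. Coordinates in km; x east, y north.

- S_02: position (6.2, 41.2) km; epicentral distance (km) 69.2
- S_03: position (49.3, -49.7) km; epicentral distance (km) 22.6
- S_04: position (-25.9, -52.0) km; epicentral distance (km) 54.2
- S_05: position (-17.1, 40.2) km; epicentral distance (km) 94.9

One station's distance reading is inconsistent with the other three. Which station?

Solve using three stations at a time. Using S_03, S_04, S_05 (subtract circle equations pairwise → linear system) gives (x, y) ≈ (27.6, -43.5).
Distances from that point to each station vs reported:
  S_02: calculated 87.4 vs reported 69.2 → residual 18.2 km
  S_03: calculated 22.6 vs reported 22.6 → residual 0.0 km
  S_04: calculated 54.2 vs reported 54.2 → residual 0.0 km
  S_05: calculated 94.9 vs reported 94.9 → residual 0.0 km
S_03, S_04, S_05 are mutually consistent (residuals ≈ 0); S_02 is off by 18.2 km.

S_02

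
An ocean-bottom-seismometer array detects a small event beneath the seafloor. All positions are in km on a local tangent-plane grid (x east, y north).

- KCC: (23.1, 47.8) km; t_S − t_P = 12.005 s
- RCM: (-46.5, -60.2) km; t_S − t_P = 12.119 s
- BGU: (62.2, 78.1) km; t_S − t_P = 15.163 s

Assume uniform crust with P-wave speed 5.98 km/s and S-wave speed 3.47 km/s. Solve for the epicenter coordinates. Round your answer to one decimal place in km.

x ≈ 52.8 km, y ≈ -46.9 km

Distance from S−P lag: d = Δt · v_P v_S / (v_P − v_S) = Δt · (5.98·3.47)/(5.98−3.47) ≈ 8.2672·Δt.
So d_KCC = 99.25, d_RCM = 100.19, d_BGU = 125.36 km.
Circle about each station: (x − 23.1)² + (y − 47.8)² = 99.25²; (x + 46.5)² + (y + 60.2)² = 100.19²; (x − 62.2)² + (y − 78.1)² = 125.36².
Subtracting pairs of circle equations eliminates x²+y² and gives linear equations (the radical axes):
-139.2 x − 216.0 y = 2780.37
78.2 x + 60.6 y = 1285.43
Solving the 2×2 system: x ≈ 52.8, y ≈ -46.9 km.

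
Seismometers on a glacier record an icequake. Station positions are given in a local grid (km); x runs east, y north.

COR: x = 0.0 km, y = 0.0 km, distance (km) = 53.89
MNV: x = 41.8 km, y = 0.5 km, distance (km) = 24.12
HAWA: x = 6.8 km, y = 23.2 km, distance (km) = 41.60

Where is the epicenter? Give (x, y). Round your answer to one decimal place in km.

Circle about each station: x² + y² = 53.89²; (x − 41.8)² + (y − 0.5)² = 24.12²; (x − 6.8)² + (y − 23.2)² = 41.60².
Subtracting the COR equation from the MNV and HAWA equations removes the quadratic terms:
83.6 x + 1.0 y = 4069.85
13.6 x + 46.4 y = 1758.05
Solving the 2×2 system: x ≈ 48.4, y ≈ 23.7 km.
Check against COR (with the unrounded x, y): √(x²+y²) = 53.89 ≈ 53.89 km. ✓

48.4 km east, 23.7 km north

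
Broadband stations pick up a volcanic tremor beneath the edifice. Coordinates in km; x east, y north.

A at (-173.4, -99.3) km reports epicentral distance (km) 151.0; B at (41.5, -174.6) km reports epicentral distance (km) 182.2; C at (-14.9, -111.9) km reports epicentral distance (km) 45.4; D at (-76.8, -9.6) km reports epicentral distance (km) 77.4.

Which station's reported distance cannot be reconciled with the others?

Solve using three stations at a time. Using A, C, D (subtract circle equations pairwise → linear system) gives (x, y) ≈ (-25.7, -67.8).
Distances from that point to each station vs reported:
  A: calculated 151.0 vs reported 151.0 → residual 0.0 km
  B: calculated 126.2 vs reported 182.2 → residual 56.0 km
  C: calculated 45.4 vs reported 45.4 → residual 0.0 km
  D: calculated 77.4 vs reported 77.4 → residual 0.0 km
A, C, D are mutually consistent (residuals ≈ 0); B is off by 56.0 km.

B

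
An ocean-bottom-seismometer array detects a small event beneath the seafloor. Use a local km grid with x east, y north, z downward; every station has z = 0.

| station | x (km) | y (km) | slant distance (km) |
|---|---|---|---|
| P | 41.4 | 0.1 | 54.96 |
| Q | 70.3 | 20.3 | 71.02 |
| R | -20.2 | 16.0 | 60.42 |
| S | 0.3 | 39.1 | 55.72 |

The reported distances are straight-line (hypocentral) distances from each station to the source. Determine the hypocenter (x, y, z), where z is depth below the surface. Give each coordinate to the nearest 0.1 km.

(17.5, 15.0, 47.2)

Each station gives a sphere (x−x_i)² + (y−y_i)² + z² = d_i² (stations at z=0).
Subtracting the P sphere from Q and R: z² cancels, leaving linear equations in x and y:
57.8 x + 40.4 y = 1616.97
-123.2 x + 31.8 y = -1679.90
Solving: x ≈ 17.503, y ≈ 14.983 km (keep extra digits for the depth step; rounded: 17.5, 15.0).
Then from the P sphere: z² = 54.96² − (x − 41.4)² − (y − 0.1)² with x = 17.503, y = 14.983, so z ≈ 47.202 ≈ 47.2 km.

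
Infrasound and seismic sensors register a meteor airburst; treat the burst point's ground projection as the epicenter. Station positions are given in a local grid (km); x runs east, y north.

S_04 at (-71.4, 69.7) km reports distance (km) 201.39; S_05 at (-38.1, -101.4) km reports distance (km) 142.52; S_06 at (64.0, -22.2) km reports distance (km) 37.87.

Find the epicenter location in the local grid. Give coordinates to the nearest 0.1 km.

Circle about each station: (x + 71.4)² + (y − 69.7)² = 201.39²; (x + 38.1)² + (y + 101.4)² = 142.52²; (x − 64.0)² + (y + 22.2)² = 37.87².
Subtracting pairs of circle equations eliminates x²+y² and gives linear equations (the radical axes):
66.6 x − 342.2 y = 22023.50
270.8 x − 183.8 y = 33756.59
Solving the 2×2 system: x ≈ 93.3, y ≈ -46.2 km.

93.3 km east, -46.2 km north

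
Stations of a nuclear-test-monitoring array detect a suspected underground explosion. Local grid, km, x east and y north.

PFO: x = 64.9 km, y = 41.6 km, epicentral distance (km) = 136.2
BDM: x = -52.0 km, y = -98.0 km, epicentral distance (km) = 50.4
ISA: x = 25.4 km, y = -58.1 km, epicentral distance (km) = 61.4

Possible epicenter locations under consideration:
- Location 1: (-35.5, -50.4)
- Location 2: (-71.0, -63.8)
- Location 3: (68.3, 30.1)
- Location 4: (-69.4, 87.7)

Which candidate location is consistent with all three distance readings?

Location 1

For each candidate, compare |candidate − station| to the reported distance:
Location 1: residuals PFO 0.0, BDM 0.0, ISA 0.0 → max 0.0 km
Location 2: residuals PFO 35.8, BDM 11.3, ISA 35.2 → max 35.8 km
Location 3: residuals PFO 124.2, BDM 125.3, ISA 36.7 → max 125.3 km
Location 4: residuals PFO 5.8, BDM 136.1, ISA 112.5 → max 136.1 km
Only Location 1 has all residuals ≈ 0.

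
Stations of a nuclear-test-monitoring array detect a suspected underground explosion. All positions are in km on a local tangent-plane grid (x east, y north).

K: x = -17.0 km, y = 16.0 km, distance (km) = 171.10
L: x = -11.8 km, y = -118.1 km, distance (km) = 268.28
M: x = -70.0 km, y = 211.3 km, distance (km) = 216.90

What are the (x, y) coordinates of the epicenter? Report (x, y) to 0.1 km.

Circle about each station: (x + 17.0)² + (y − 16.0)² = 171.10²; (x + 11.8)² + (y + 118.1)² = 268.28²; (x + 70.0)² + (y − 211.3)² = 216.90².
Subtracting the K equation from the L and M equations removes the quadratic terms:
10.4 x − 268.2 y = -29157.10
-106.0 x + 390.6 y = 31232.29
Solving the 2×2 system: x ≈ 123.6, y ≈ 113.5 km.
Check against K (with the unrounded x, y): √((x + 17.0)²+(y − 16.0)²) = 171.12 ≈ 171.10 km. ✓

123.6 km east, 113.5 km north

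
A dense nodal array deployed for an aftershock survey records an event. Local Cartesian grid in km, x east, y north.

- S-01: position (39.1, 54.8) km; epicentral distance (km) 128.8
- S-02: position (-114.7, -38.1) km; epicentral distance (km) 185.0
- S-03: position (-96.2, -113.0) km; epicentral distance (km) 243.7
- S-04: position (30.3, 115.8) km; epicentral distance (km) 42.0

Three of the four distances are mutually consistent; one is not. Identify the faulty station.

S-01

Solve using three stations at a time. Using S-02, S-03, S-04 (subtract circle equations pairwise → linear system) gives (x, y) ≈ (-11.7, 115.6).
Distances from that point to each station vs reported:
  S-01: calculated 79.2 vs reported 128.8 → residual 49.6 km
  S-02: calculated 185.0 vs reported 185.0 → residual 0.0 km
  S-03: calculated 243.7 vs reported 243.7 → residual 0.0 km
  S-04: calculated 42.0 vs reported 42.0 → residual 0.0 km
S-02, S-03, S-04 are mutually consistent (residuals ≈ 0); S-01 is off by 49.6 km.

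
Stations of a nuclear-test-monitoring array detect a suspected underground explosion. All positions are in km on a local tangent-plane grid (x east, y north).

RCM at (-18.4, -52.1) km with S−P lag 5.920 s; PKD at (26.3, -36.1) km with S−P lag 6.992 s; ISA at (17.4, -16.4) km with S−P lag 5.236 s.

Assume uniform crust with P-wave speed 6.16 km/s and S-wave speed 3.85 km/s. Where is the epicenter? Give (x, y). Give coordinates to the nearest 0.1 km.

Distance from S−P lag: d = Δt · v_P v_S / (v_P − v_S) = Δt · (6.16·3.85)/(6.16−3.85) ≈ 10.2667·Δt.
So d_RCM = 60.78, d_PKD = 71.78, d_ISA = 53.76 km.
Circle about each station: (x + 18.4)² + (y + 52.1)² = 60.78²; (x − 26.3)² + (y + 36.1)² = 71.78²; (x − 17.4)² + (y + 16.4)² = 53.76².
Subtracting the RCM equation from the PKD and ISA equations removes the quadratic terms:
89.4 x + 32.0 y = -2516.23
71.6 x + 71.4 y = -1677.18
Solving the 2×2 system: x ≈ -30.8, y ≈ 7.4 km.

(-30.8, 7.4)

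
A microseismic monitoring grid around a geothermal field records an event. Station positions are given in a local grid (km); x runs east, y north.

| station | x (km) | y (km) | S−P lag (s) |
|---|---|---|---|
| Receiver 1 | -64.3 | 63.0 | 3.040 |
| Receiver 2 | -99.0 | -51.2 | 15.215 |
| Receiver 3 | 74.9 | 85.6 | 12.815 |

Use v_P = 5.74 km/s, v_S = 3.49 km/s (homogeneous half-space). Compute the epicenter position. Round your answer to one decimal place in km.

x ≈ -38.1 km, y ≈ 69.8 km

Distance from S−P lag: d = Δt · v_P v_S / (v_P − v_S) = Δt · (5.74·3.49)/(5.74−3.49) ≈ 8.9034·Δt.
So d_Receiver 1 = 27.07, d_Receiver 2 = 135.46, d_Receiver 3 = 114.10 km.
Circle about each station: (x + 64.3)² + (y − 63.0)² = 27.07²; (x + 99.0)² + (y + 51.2)² = 135.46²; (x − 74.9)² + (y − 85.6)² = 114.10².
Subtracting pairs of circle equations eliminates x²+y² and gives linear equations (the radical axes):
-69.4 x − 228.4 y = -13297.68
278.4 x + 45.2 y = -7452.15
Solving the 2×2 system: x ≈ -38.1, y ≈ 69.8 km.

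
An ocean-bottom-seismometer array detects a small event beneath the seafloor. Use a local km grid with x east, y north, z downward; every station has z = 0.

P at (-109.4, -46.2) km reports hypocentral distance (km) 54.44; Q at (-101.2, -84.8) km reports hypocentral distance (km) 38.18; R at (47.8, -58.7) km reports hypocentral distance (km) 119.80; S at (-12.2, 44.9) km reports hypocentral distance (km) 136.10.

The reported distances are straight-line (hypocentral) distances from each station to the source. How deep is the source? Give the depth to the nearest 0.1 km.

19.1 km

Each station gives a sphere (x−x_i)² + (y−y_i)² + z² = d_i² (stations at z=0).
Subtracting the P sphere from Q and R: z² cancels, leaving linear equations in x and y:
16.4 x − 77.2 y = 4835.68
314.4 x − 25.0 y = -19760.60
Solving: x ≈ -68.998, y ≈ -77.296 km (keep extra digits for the depth step; rounded: -69.0, -77.3).
Then from the P sphere: z² = 54.44² − (x + 109.4)² − (y + 46.2)² with x = -68.998, y = -77.296, so z ≈ 19.090 ≈ 19.1 km.
Check against S (with the unrounded solution): distance 136.10 ≈ 136.10 km. ✓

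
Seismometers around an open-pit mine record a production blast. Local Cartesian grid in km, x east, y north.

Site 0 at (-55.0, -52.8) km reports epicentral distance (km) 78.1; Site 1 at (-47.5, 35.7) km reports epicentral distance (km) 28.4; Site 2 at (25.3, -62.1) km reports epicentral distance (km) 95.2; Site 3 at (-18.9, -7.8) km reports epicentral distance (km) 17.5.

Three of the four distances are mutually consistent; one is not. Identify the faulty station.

Site 3

Solve using three stations at a time. Using Site 0, Site 1, Site 2 (subtract circle equations pairwise → linear system) gives (x, y) ≈ (-24.4, 19.1).
Distances from that point to each station vs reported:
  Site 0: calculated 78.1 vs reported 78.1 → residual 0.0 km
  Site 1: calculated 28.4 vs reported 28.4 → residual 0.0 km
  Site 2: calculated 95.2 vs reported 95.2 → residual 0.0 km
  Site 3: calculated 27.4 vs reported 17.5 → residual 9.9 km
Site 0, Site 1, Site 2 are mutually consistent (residuals ≈ 0); Site 3 is off by 9.9 km.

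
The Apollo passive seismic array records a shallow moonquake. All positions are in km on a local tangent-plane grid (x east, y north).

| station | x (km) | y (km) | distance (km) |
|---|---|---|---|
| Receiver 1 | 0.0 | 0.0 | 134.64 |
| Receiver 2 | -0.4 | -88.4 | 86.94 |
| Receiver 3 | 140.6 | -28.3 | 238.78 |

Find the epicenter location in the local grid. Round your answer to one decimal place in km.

x ≈ -86.0 km, y ≈ -103.6 km

Circle about each station: x² + y² = 134.64²; (x + 0.4)² + (y + 88.4)² = 86.94²; (x − 140.6)² + (y + 28.3)² = 238.78².
Subtracting the Receiver 1 equation from the Receiver 2 and Receiver 3 equations removes the quadratic terms:
-0.8 x − 176.8 y = 18384.09
281.2 x − 56.6 y = -18318.71
Solving the 2×2 system: x ≈ -86.0, y ≈ -103.6 km.
Check against Receiver 1 (with the unrounded x, y): √(x²+y²) = 134.64 ≈ 134.64 km. ✓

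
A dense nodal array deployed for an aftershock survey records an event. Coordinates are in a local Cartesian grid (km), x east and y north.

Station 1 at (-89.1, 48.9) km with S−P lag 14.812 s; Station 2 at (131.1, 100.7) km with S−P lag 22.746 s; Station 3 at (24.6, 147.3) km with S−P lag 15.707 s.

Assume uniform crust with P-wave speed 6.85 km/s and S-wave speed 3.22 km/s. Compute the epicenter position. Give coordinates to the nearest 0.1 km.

Distance from S−P lag: d = Δt · v_P v_S / (v_P − v_S) = Δt · (6.85·3.22)/(6.85−3.22) ≈ 6.0763·Δt.
So d_Station 1 = 90.00, d_Station 2 = 138.21, d_Station 3 = 95.44 km.
Circle about each station: (x + 89.1)² + (y − 48.9)² = 90.00²; (x − 131.1)² + (y − 100.7)² = 138.21²; (x − 24.6)² + (y − 147.3)² = 95.44².
Subtracting pairs of circle equations eliminates x²+y² and gives linear equations (the radical axes):
440.4 x + 103.6 y = 5995.68
227.4 x + 196.8 y = 10963.64
Solving the 2×2 system: x ≈ 0.7, y ≈ 54.9 km.

0.7 km east, 54.9 km north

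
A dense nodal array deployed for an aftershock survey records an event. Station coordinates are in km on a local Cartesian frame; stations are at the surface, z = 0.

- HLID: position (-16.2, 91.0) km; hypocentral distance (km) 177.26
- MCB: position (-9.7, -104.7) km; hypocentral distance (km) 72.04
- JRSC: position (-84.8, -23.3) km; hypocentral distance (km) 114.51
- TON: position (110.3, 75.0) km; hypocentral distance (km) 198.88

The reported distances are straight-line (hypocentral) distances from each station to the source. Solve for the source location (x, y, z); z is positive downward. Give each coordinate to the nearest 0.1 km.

(-4.9, -73.6, 64.8)

Each station gives a sphere (x−x_i)² + (y−y_i)² + z² = d_i² (stations at z=0).
Subtracting the HLID sphere from MCB and JRSC: z² cancels, leaving linear equations in x and y:
13.0 x − 391.4 y = 28744.09
-137.2 x − 228.6 y = 17499.06
Solving: x ≈ -4.910, y ≈ -73.602 km (keep extra digits for the depth step; rounded: -4.9, -73.6).
Then from the HLID sphere: z² = 177.26² − (x + 16.2)² − (y − 91.0)² with x = -4.910, y = -73.602, so z ≈ 64.806 ≈ 64.8 km.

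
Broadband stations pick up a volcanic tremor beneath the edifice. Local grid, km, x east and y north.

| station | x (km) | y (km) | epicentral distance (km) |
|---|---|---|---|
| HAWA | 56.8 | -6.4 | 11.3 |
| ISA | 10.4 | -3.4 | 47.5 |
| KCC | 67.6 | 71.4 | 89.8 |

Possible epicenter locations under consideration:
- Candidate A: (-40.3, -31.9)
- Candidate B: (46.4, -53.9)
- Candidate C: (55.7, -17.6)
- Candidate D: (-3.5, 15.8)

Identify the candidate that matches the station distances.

For each candidate, compare |candidate − station| to the reported distance:
Candidate A: residuals HAWA 89.1, ISA 10.7, KCC 59.6 → max 89.1 km
Candidate B: residuals HAWA 37.3, ISA 14.5, KCC 37.3 → max 37.3 km
Candidate C: residuals HAWA 0.0, ISA 0.0, KCC 0.0 → max 0.0 km
Candidate D: residuals HAWA 53.0, ISA 23.8, KCC 0.5 → max 53.0 km
Only Candidate C has all residuals ≈ 0.

Candidate C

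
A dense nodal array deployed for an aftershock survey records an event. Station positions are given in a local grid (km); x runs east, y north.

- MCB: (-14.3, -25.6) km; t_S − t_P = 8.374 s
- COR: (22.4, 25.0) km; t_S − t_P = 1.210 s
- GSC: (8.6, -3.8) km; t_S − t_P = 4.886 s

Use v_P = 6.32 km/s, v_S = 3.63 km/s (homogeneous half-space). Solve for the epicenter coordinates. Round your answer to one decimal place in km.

x ≈ 23.0 km, y ≈ 35.3 km

Distance from S−P lag: d = Δt · v_P v_S / (v_P − v_S) = Δt · (6.32·3.63)/(6.32−3.63) ≈ 8.5285·Δt.
So d_MCB = 71.42, d_COR = 10.32, d_GSC = 41.67 km.
Circle about each station: (x + 14.3)² + (y + 25.6)² = 71.42²; (x − 22.4)² + (y − 25.0)² = 10.32²; (x − 8.6)² + (y + 3.8)² = 41.67².
Subtracting the MCB equation from the COR and GSC equations removes the quadratic terms:
73.4 x + 101.2 y = 5261.22
45.8 x + 43.6 y = 2592.98
Solving the 2×2 system: x ≈ 23.0, y ≈ 35.3 km.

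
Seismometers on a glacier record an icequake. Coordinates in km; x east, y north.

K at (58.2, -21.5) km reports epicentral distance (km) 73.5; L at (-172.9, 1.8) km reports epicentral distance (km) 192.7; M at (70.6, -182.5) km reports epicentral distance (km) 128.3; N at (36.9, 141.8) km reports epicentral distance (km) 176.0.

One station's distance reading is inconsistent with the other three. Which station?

N

Solve using three stations at a time. Using K, L, M (subtract circle equations pairwise → linear system) gives (x, y) ≈ (5.0, -72.2).
Distances from that point to each station vs reported:
  K: calculated 73.5 vs reported 73.5 → residual 0.0 km
  L: calculated 192.7 vs reported 192.7 → residual 0.0 km
  M: calculated 128.3 vs reported 128.3 → residual 0.0 km
  N: calculated 216.4 vs reported 176.0 → residual 40.4 km
K, L, M are mutually consistent (residuals ≈ 0); N is off by 40.4 km.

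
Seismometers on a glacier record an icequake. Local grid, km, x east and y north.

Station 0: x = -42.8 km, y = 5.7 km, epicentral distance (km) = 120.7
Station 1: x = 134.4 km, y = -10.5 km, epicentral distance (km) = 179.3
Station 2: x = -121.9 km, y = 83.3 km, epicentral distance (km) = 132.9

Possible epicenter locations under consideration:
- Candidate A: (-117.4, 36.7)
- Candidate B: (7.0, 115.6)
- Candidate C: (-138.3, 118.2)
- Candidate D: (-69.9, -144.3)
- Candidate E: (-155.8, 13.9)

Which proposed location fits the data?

Candidate B

For each candidate, compare |candidate − station| to the reported distance:
Candidate A: residuals Station 0 39.9, Station 1 76.9, Station 2 86.1 → max 86.1 km
Candidate B: residuals Station 0 0.0, Station 1 0.0, Station 2 0.0 → max 0.0 km
Candidate C: residuals Station 0 26.9, Station 1 122.2, Station 2 94.3 → max 122.2 km
Candidate D: residuals Station 0 31.7, Station 1 64.9, Station 2 100.6 → max 100.6 km
Candidate E: residuals Station 0 7.4, Station 1 111.9, Station 2 55.7 → max 111.9 km
Only Candidate B has all residuals ≈ 0.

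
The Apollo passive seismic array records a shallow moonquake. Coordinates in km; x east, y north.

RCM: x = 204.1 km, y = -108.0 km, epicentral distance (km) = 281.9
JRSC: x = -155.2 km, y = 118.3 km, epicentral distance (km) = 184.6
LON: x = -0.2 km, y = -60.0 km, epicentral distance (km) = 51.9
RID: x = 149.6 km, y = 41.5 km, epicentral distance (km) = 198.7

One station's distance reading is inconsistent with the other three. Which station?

Solve using three stations at a time. Using JRSC, LON, RID (subtract circle equations pairwise → linear system) gives (x, y) ≈ (-37.9, -24.3).
Distances from that point to each station vs reported:
  RCM: calculated 256.1 vs reported 281.9 → residual 25.8 km
  JRSC: calculated 184.6 vs reported 184.6 → residual 0.0 km
  LON: calculated 52.0 vs reported 51.9 → residual 0.1 km
  RID: calculated 198.7 vs reported 198.7 → residual 0.0 km
JRSC, LON, RID are mutually consistent (residuals ≈ 0); RCM is off by 25.8 km.

RCM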